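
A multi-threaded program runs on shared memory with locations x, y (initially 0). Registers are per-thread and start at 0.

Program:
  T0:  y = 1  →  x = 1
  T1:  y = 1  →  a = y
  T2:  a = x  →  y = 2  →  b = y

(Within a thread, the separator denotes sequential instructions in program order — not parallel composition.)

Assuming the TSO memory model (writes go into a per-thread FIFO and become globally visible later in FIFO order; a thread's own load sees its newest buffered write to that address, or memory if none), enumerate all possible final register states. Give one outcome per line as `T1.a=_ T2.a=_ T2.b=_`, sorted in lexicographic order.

T1.a=1 T2.a=0 T2.b=1
T1.a=1 T2.a=0 T2.b=2
T1.a=1 T2.a=1 T2.b=1
T1.a=1 T2.a=1 T2.b=2
T1.a=2 T2.a=0 T2.b=1
T1.a=2 T2.a=0 T2.b=2
T1.a=2 T2.a=1 T2.b=2

outcome vector order: (T1.a,T2.a,T2.b)
|TSO outcomes| = 7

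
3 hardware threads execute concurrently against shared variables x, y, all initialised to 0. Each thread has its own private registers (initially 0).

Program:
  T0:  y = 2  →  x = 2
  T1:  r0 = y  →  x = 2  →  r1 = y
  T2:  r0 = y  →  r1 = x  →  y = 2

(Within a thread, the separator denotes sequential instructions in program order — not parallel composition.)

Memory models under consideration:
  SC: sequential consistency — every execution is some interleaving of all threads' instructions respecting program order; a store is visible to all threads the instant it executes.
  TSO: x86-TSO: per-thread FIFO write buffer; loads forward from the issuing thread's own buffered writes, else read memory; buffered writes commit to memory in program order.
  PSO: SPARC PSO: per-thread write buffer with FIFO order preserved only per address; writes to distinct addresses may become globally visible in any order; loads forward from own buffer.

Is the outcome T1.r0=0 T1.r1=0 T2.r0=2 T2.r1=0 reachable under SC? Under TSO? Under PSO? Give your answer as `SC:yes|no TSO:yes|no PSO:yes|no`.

SC:no TSO:yes PSO:yes

outcome vector order: (T1.r0,T1.r1,T2.r0,T2.r1)
SC: 11 outcomes — {(0,0,0,0) (0,0,0,2) (0,0,2,2) (0,2,0,0) (0,2,0,2) (0,2,2,0) (0,2,2,2) (2,2,0,0) (2,2,0,2) (2,2,2,0) (2,2,2,2)}
TSO: 12 outcomes — {(0,0,0,0) (0,0,0,2) (0,0,2,0) (0,0,2,2) (0,2,0,0) (0,2,0,2) (0,2,2,0) (0,2,2,2) (2,2,0,0) (2,2,0,2) (2,2,2,0) (2,2,2,2)}
PSO: 12 outcomes — {(0,0,0,0) (0,0,0,2) (0,0,2,0) (0,0,2,2) (0,2,0,0) (0,2,0,2) (0,2,2,0) (0,2,2,2) (2,2,0,0) (2,2,0,2) (2,2,2,0) (2,2,2,2)}
target (0,0,2,0) ∈ {TSO,PSO}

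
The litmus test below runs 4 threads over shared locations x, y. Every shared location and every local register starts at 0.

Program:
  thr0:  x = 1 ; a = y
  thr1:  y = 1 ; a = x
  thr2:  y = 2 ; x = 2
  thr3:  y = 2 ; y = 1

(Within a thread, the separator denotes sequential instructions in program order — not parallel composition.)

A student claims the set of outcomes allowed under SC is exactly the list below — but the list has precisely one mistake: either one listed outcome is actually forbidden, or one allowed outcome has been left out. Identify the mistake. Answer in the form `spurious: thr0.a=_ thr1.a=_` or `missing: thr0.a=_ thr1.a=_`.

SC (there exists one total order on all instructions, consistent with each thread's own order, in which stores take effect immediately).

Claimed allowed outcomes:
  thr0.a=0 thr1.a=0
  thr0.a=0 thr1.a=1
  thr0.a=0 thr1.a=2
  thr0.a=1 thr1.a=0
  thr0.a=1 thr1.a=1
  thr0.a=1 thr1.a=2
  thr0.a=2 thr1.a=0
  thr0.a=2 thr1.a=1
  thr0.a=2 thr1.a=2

spurious: thr0.a=0 thr1.a=0

outcome vector order: (thr0.a,thr1.a)
under SC → (0,1); (0,2); (1,0); (1,1); (1,2); (2,0); (2,1); (2,2)
claimed∖SC = {(0,0)}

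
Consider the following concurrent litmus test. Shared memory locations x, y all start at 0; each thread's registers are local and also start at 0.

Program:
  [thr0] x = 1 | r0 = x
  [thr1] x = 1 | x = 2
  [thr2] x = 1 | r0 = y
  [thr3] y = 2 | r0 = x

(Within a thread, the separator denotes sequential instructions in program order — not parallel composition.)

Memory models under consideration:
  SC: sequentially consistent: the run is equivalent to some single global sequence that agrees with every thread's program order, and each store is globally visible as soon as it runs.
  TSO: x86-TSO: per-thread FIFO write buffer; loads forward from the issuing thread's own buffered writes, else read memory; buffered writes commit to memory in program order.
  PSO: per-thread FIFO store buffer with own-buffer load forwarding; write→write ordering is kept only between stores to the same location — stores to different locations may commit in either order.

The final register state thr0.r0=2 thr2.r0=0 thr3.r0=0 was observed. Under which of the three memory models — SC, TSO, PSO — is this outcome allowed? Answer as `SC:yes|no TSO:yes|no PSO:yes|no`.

outcome vector order: (thr0.r0,thr2.r0,thr3.r0)
SC: 10 outcomes — {(1,0,1), (1,0,2), (1,2,0), (1,2,1), (1,2,2), (2,0,1), (2,0,2), (2,2,0), (2,2,1), (2,2,2)}
TSO: 12 outcomes — {(1,0,0), (1,0,1), (1,0,2), (1,2,0), (1,2,1), (1,2,2), (2,0,0), (2,0,1), (2,0,2), (2,2,0), (2,2,1), (2,2,2)}
PSO: 12 outcomes — {(1,0,0), (1,0,1), (1,0,2), (1,2,0), (1,2,1), (1,2,2), (2,0,0), (2,0,1), (2,0,2), (2,2,0), (2,2,1), (2,2,2)}
target (2,0,0) ∈ {TSO,PSO}

SC:no TSO:yes PSO:yes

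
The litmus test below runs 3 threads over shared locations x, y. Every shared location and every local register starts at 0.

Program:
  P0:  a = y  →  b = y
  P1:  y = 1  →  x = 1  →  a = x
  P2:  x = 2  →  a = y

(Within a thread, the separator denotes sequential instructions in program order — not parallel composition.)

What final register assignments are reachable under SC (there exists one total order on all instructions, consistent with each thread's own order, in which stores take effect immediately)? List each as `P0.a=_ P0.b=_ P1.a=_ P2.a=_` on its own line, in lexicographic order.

outcome vector order: (P0.a,P0.b,P1.a,P2.a)
|SC outcomes| = 9

P0.a=0 P0.b=0 P1.a=1 P2.a=0
P0.a=0 P0.b=0 P1.a=1 P2.a=1
P0.a=0 P0.b=0 P1.a=2 P2.a=1
P0.a=0 P0.b=1 P1.a=1 P2.a=0
P0.a=0 P0.b=1 P1.a=1 P2.a=1
P0.a=0 P0.b=1 P1.a=2 P2.a=1
P0.a=1 P0.b=1 P1.a=1 P2.a=0
P0.a=1 P0.b=1 P1.a=1 P2.a=1
P0.a=1 P0.b=1 P1.a=2 P2.a=1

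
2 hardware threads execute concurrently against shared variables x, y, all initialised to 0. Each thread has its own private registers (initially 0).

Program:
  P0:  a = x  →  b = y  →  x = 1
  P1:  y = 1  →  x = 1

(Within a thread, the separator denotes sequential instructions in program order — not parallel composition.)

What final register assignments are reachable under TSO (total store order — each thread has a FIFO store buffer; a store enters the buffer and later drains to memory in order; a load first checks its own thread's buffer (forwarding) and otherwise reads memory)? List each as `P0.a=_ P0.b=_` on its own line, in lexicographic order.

outcome vector order: (P0.a,P0.b)
|TSO outcomes| = 3

P0.a=0 P0.b=0
P0.a=0 P0.b=1
P0.a=1 P0.b=1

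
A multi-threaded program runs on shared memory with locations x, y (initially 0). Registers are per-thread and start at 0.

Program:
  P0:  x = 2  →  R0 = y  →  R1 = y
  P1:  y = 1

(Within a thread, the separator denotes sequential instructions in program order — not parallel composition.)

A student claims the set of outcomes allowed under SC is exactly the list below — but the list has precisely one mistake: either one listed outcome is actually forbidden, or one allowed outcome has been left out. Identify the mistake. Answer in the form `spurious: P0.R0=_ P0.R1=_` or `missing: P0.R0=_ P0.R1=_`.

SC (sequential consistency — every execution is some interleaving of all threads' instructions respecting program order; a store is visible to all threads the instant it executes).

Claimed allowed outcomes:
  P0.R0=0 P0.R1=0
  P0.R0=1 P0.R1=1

missing: P0.R0=0 P0.R1=1

outcome vector order: (P0.R0,P0.R1)
[SC] allowed = {(0,0) (0,1) (1,1)}
SC∖claimed = {(0,1)}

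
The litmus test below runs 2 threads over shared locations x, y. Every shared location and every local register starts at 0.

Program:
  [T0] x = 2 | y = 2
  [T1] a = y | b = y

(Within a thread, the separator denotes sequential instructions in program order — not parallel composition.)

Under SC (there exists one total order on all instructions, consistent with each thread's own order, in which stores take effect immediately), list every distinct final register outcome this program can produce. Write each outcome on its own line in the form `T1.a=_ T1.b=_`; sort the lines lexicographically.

outcome vector order: (T1.a,T1.b)
|SC outcomes| = 3

T1.a=0 T1.b=0
T1.a=0 T1.b=2
T1.a=2 T1.b=2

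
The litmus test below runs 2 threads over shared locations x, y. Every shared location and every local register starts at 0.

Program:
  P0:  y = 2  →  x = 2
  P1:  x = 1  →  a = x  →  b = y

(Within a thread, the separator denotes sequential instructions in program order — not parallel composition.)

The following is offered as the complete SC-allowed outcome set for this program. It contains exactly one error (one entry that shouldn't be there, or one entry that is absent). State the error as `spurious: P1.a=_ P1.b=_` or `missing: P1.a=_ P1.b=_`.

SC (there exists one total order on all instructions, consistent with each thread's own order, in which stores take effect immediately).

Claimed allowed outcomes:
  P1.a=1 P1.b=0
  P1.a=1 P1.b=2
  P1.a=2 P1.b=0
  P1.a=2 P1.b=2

outcome vector order: (P1.a,P1.b)
under SC → <1 0>; <1 2>; <2 2>
claimed∖SC = {<2 0>}

spurious: P1.a=2 P1.b=0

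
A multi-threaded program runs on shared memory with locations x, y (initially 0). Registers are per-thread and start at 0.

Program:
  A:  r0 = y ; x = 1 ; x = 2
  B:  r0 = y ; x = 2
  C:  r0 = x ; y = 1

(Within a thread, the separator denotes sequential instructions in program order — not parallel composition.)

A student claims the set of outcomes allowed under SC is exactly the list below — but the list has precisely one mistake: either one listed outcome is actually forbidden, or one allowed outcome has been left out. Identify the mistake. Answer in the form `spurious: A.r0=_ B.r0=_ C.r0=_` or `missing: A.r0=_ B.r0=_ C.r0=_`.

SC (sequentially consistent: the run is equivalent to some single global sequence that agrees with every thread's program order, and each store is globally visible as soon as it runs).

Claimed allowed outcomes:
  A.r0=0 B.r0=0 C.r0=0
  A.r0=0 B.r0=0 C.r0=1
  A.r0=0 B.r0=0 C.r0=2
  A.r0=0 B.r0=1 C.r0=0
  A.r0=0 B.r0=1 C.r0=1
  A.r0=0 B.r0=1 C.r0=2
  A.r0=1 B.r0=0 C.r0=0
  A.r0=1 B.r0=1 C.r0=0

missing: A.r0=1 B.r0=0 C.r0=2

outcome vector order: (A.r0,B.r0,C.r0)
under SC → 0/0/0; 0/0/1; 0/0/2; 0/1/0; 0/1/1; 0/1/2; 1/0/0; 1/0/2; 1/1/0
SC∖claimed = {1/0/2}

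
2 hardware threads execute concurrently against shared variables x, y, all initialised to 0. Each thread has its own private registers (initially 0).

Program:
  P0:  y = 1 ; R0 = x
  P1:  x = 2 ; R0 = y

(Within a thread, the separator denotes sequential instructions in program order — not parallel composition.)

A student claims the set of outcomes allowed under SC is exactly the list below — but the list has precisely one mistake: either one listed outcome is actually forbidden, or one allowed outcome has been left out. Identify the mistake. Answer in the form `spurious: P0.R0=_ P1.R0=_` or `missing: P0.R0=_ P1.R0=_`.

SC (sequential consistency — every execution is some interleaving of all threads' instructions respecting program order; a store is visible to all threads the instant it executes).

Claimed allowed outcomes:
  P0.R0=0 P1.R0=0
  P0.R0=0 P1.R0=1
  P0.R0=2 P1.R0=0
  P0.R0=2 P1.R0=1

outcome vector order: (P0.R0,P1.R0)
[SC] allowed = {<0 1>; <2 0>; <2 1>}
claimed∖SC = {<0 0>}

spurious: P0.R0=0 P1.R0=0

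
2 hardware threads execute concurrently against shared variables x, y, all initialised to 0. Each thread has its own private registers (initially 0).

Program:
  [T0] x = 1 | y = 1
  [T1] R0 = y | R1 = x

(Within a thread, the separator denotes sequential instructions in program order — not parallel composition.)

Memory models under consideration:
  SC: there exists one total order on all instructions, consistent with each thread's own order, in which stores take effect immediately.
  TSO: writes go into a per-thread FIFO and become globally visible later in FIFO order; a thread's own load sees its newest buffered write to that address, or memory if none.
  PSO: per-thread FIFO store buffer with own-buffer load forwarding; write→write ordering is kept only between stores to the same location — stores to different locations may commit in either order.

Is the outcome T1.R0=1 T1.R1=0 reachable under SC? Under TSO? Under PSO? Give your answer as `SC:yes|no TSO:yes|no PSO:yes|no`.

outcome vector order: (T1.R0,T1.R1)
[SC] allowed = {00, 01, 11}
[TSO] allowed = {00, 01, 11}
[PSO] allowed = {00, 01, 10, 11}
target 10 ∈ {PSO}

SC:no TSO:no PSO:yes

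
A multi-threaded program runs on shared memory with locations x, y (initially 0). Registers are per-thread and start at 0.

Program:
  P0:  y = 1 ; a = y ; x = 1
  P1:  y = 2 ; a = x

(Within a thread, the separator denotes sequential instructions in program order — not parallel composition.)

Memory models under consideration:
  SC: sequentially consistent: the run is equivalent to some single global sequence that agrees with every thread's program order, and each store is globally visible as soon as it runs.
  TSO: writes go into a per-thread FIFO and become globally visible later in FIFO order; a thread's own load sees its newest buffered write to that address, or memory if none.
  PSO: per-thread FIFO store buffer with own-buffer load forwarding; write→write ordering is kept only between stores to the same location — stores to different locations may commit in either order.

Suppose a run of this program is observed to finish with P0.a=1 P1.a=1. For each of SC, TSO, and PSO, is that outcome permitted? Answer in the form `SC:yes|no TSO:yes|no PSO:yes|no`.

outcome vector order: (P0.a,P1.a)
[SC] allowed = {<1 0>; <1 1>; <2 0>; <2 1>}
[TSO] allowed = {<1 0>; <1 1>; <2 0>; <2 1>}
[PSO] allowed = {<1 0>; <1 1>; <2 0>; <2 1>}
target <1 1> ∈ {SC,TSO,PSO}

SC:yes TSO:yes PSO:yes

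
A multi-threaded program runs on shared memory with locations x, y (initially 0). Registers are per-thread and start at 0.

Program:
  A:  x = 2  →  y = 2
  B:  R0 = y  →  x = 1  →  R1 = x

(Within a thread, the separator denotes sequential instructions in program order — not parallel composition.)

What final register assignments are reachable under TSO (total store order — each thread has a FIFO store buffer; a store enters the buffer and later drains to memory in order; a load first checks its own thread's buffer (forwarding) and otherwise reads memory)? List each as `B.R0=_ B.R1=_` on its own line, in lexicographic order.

outcome vector order: (B.R0,B.R1)
|TSO outcomes| = 3

B.R0=0 B.R1=1
B.R0=0 B.R1=2
B.R0=2 B.R1=1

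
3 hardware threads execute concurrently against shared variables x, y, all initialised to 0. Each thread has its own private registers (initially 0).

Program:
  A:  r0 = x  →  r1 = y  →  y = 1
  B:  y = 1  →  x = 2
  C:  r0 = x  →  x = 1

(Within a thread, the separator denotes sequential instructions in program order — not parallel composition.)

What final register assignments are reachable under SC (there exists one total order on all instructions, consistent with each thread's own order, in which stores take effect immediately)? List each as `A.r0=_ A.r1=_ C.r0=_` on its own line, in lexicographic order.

outcome vector order: (A.r0,A.r1,C.r0)
|SC outcomes| = 9

A.r0=0 A.r1=0 C.r0=0
A.r0=0 A.r1=0 C.r0=2
A.r0=0 A.r1=1 C.r0=0
A.r0=0 A.r1=1 C.r0=2
A.r0=1 A.r1=0 C.r0=0
A.r0=1 A.r1=1 C.r0=0
A.r0=1 A.r1=1 C.r0=2
A.r0=2 A.r1=1 C.r0=0
A.r0=2 A.r1=1 C.r0=2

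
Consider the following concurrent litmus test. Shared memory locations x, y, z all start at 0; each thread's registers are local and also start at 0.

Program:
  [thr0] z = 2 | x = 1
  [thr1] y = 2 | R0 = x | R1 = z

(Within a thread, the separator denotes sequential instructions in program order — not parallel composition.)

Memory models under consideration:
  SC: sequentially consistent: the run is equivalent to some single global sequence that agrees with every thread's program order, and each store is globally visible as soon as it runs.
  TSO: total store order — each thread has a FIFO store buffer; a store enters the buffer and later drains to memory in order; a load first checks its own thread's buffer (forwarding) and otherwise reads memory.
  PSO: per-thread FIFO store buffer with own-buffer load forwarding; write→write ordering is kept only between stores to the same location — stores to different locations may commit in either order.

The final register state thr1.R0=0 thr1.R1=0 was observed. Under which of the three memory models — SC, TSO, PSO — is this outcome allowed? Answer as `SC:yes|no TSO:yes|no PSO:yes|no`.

SC:yes TSO:yes PSO:yes

outcome vector order: (thr1.R0,thr1.R1)
SC (3): 00, 02, 12
TSO (3): 00, 02, 12
PSO (4): 00, 02, 10, 12
target 00 ∈ {SC,TSO,PSO}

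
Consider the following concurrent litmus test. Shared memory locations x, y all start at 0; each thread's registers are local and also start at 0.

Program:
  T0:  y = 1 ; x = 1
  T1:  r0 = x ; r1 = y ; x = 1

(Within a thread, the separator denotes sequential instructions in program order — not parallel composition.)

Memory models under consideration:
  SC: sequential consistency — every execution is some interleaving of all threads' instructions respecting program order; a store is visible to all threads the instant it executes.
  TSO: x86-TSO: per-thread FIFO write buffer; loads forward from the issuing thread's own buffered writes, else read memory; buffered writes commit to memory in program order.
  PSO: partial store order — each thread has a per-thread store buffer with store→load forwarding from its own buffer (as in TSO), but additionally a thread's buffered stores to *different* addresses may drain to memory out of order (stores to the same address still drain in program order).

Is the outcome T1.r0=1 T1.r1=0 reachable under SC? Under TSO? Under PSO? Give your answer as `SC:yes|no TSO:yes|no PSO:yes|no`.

outcome vector order: (T1.r0,T1.r1)
SC (3): 00; 01; 11
TSO (3): 00; 01; 11
PSO (4): 00; 01; 10; 11
target 10 ∈ {PSO}

SC:no TSO:no PSO:yes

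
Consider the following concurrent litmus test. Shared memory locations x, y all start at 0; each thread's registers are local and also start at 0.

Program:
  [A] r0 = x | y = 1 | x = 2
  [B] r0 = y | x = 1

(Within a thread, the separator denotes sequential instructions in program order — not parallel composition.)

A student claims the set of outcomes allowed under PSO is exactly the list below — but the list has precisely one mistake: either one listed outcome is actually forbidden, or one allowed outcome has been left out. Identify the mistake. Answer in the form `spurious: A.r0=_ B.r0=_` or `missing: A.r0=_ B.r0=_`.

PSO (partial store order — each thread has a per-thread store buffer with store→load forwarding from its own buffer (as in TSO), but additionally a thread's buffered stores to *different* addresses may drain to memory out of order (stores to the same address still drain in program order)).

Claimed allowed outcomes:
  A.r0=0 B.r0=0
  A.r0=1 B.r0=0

missing: A.r0=0 B.r0=1

outcome vector order: (A.r0,B.r0)
PSO (3): 0/0; 0/1; 1/0
PSO∖claimed = {0/1}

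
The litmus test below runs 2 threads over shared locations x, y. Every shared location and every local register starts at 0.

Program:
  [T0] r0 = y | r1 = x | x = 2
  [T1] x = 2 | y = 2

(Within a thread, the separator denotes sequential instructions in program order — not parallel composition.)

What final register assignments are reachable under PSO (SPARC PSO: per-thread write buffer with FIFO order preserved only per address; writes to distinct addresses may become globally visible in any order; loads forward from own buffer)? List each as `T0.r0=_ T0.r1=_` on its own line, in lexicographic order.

T0.r0=0 T0.r1=0
T0.r0=0 T0.r1=2
T0.r0=2 T0.r1=0
T0.r0=2 T0.r1=2

outcome vector order: (T0.r0,T0.r1)
|PSO outcomes| = 4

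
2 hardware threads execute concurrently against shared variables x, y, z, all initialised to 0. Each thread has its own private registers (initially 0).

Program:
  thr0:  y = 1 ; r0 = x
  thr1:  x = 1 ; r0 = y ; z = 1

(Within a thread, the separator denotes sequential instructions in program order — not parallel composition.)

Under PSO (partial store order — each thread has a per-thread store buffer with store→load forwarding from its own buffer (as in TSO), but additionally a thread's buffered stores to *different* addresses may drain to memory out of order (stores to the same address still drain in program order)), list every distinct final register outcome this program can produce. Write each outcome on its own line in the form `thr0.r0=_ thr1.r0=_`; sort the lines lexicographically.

thr0.r0=0 thr1.r0=0
thr0.r0=0 thr1.r0=1
thr0.r0=1 thr1.r0=0
thr0.r0=1 thr1.r0=1

outcome vector order: (thr0.r0,thr1.r0)
|PSO outcomes| = 4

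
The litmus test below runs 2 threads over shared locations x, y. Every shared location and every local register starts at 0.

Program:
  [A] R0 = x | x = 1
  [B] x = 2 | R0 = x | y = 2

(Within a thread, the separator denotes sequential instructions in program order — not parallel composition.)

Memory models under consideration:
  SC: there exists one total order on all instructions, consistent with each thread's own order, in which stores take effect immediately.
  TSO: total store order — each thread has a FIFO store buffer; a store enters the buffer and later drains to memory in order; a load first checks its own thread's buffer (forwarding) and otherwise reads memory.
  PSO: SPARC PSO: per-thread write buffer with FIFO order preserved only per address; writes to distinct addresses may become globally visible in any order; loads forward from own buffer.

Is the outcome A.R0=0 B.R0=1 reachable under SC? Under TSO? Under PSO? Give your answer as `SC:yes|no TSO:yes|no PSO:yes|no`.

SC:yes TSO:yes PSO:yes

outcome vector order: (A.R0,B.R0)
SC: 4 outcomes — {(0,1); (0,2); (2,1); (2,2)}
TSO: 4 outcomes — {(0,1); (0,2); (2,1); (2,2)}
PSO: 4 outcomes — {(0,1); (0,2); (2,1); (2,2)}
target (0,1) ∈ {SC,TSO,PSO}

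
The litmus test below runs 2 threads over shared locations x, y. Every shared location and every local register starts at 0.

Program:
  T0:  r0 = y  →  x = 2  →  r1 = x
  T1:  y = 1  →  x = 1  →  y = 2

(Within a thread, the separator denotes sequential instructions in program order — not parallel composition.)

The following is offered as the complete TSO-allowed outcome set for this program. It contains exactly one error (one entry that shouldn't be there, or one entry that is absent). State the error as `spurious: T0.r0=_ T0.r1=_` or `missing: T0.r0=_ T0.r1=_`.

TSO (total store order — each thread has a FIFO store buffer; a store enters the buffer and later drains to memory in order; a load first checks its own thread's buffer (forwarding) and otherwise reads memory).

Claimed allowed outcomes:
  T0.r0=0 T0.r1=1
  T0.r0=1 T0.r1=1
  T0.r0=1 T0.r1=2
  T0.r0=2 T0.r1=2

outcome vector order: (T0.r0,T0.r1)
TSO (5): <0 1>; <0 2>; <1 1>; <1 2>; <2 2>
TSO∖claimed = {<0 2>}

missing: T0.r0=0 T0.r1=2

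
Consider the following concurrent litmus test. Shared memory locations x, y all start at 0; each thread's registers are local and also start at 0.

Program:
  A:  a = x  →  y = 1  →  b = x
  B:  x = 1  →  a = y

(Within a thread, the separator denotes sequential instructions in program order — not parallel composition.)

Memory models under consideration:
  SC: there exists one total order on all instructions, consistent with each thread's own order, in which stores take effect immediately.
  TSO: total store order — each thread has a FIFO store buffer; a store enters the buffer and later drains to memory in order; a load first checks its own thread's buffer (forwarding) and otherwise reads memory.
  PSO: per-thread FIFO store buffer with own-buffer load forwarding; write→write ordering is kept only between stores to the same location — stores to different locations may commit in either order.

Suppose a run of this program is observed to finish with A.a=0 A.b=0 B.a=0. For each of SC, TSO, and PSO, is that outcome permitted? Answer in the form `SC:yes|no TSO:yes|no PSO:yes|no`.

outcome vector order: (A.a,A.b,B.a)
SC: 5 outcomes — {(0,0,1), (0,1,0), (0,1,1), (1,1,0), (1,1,1)}
TSO: 6 outcomes — {(0,0,0), (0,0,1), (0,1,0), (0,1,1), (1,1,0), (1,1,1)}
PSO: 6 outcomes — {(0,0,0), (0,0,1), (0,1,0), (0,1,1), (1,1,0), (1,1,1)}
target (0,0,0) ∈ {TSO,PSO}

SC:no TSO:yes PSO:yes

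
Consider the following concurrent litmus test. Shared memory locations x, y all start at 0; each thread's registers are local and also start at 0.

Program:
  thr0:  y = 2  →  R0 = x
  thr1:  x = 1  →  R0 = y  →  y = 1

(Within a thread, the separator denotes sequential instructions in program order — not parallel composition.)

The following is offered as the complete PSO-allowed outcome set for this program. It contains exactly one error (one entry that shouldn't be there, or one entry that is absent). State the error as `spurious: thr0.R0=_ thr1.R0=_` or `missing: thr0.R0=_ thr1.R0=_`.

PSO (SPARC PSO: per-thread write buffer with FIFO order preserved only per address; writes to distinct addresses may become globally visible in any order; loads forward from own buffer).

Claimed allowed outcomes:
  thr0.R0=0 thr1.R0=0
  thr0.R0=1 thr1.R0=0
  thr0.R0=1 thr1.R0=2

missing: thr0.R0=0 thr1.R0=2

outcome vector order: (thr0.R0,thr1.R0)
under PSO → 0/0; 0/2; 1/0; 1/2
PSO∖claimed = {0/2}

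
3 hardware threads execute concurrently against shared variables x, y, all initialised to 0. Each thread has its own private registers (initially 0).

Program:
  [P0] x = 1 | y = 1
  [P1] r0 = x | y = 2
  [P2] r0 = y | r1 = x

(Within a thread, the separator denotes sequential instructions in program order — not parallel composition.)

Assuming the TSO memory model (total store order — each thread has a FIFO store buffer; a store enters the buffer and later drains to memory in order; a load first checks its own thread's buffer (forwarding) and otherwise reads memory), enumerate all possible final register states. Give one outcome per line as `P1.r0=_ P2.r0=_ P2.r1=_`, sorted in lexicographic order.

outcome vector order: (P1.r0,P2.r0,P2.r1)
|TSO outcomes| = 9

P1.r0=0 P2.r0=0 P2.r1=0
P1.r0=0 P2.r0=0 P2.r1=1
P1.r0=0 P2.r0=1 P2.r1=1
P1.r0=0 P2.r0=2 P2.r1=0
P1.r0=0 P2.r0=2 P2.r1=1
P1.r0=1 P2.r0=0 P2.r1=0
P1.r0=1 P2.r0=0 P2.r1=1
P1.r0=1 P2.r0=1 P2.r1=1
P1.r0=1 P2.r0=2 P2.r1=1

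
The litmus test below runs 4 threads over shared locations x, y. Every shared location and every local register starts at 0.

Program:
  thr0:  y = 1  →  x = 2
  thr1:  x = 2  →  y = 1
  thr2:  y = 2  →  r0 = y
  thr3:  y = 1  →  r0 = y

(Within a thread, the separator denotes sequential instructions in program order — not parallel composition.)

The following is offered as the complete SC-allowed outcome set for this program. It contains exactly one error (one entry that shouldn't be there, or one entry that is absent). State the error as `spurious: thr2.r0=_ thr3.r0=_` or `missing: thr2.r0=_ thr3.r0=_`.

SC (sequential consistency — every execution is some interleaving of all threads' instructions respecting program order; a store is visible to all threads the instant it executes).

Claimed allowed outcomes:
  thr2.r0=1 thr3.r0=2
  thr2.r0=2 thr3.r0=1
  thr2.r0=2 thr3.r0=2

outcome vector order: (thr2.r0,thr3.r0)
[SC] allowed = {11, 12, 21, 22}
SC∖claimed = {11}

missing: thr2.r0=1 thr3.r0=1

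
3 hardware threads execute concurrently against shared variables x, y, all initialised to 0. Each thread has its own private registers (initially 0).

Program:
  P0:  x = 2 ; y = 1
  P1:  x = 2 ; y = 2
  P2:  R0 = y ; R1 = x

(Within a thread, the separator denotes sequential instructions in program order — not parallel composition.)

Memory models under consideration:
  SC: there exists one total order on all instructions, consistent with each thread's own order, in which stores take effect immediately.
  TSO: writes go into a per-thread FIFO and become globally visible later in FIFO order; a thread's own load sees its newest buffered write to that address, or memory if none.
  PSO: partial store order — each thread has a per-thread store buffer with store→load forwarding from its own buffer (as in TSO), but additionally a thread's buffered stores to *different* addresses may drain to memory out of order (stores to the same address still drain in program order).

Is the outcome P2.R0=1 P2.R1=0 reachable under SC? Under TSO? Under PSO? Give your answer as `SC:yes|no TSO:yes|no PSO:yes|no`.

outcome vector order: (P2.R0,P2.R1)
[SC] allowed = {0/0, 0/2, 1/2, 2/2}
[TSO] allowed = {0/0, 0/2, 1/2, 2/2}
[PSO] allowed = {0/0, 0/2, 1/0, 1/2, 2/0, 2/2}
target 1/0 ∈ {PSO}

SC:no TSO:no PSO:yes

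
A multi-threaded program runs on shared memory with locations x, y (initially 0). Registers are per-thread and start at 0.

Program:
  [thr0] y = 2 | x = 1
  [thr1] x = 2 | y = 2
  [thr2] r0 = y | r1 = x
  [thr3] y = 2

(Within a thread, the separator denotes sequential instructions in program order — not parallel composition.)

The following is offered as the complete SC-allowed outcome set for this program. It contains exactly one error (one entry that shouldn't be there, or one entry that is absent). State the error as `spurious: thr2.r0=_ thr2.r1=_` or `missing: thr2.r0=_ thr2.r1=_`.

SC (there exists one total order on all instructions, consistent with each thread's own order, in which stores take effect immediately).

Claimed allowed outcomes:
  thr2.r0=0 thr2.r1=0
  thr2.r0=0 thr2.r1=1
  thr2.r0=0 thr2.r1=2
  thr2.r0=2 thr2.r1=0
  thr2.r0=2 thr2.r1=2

outcome vector order: (thr2.r0,thr2.r1)
under SC → 0/0 0/1 0/2 2/0 2/1 2/2
SC∖claimed = {2/1}

missing: thr2.r0=2 thr2.r1=1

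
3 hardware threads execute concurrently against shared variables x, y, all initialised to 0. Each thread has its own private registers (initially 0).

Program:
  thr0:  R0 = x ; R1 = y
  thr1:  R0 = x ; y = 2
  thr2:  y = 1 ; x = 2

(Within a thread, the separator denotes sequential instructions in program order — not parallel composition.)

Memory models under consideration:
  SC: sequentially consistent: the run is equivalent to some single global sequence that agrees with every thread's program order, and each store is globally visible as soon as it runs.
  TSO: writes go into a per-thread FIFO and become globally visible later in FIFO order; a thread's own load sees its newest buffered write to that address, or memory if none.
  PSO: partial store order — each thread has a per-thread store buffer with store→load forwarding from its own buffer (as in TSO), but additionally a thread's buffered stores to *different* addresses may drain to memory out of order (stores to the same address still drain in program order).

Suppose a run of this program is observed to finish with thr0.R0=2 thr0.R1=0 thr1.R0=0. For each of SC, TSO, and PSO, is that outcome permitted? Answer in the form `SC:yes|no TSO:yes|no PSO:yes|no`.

outcome vector order: (thr0.R0,thr0.R1,thr1.R0)
SC (10): 0/0/0 0/0/2 0/1/0 0/1/2 0/2/0 0/2/2 2/1/0 2/1/2 2/2/0 2/2/2
TSO (10): 0/0/0 0/0/2 0/1/0 0/1/2 0/2/0 0/2/2 2/1/0 2/1/2 2/2/0 2/2/2
PSO (12): 0/0/0 0/0/2 0/1/0 0/1/2 0/2/0 0/2/2 2/0/0 2/0/2 2/1/0 2/1/2 2/2/0 2/2/2
target 2/0/0 ∈ {PSO}

SC:no TSO:no PSO:yes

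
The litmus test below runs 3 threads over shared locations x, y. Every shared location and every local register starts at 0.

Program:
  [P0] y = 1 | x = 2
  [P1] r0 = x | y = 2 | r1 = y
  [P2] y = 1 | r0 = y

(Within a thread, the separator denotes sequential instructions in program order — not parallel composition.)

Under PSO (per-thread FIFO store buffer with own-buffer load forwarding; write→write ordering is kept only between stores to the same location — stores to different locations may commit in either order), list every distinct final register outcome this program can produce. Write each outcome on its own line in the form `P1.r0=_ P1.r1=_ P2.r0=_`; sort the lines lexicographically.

outcome vector order: (P1.r0,P1.r1,P2.r0)
|PSO outcomes| = 8

P1.r0=0 P1.r1=1 P2.r0=1
P1.r0=0 P1.r1=1 P2.r0=2
P1.r0=0 P1.r1=2 P2.r0=1
P1.r0=0 P1.r1=2 P2.r0=2
P1.r0=2 P1.r1=1 P2.r0=1
P1.r0=2 P1.r1=1 P2.r0=2
P1.r0=2 P1.r1=2 P2.r0=1
P1.r0=2 P1.r1=2 P2.r0=2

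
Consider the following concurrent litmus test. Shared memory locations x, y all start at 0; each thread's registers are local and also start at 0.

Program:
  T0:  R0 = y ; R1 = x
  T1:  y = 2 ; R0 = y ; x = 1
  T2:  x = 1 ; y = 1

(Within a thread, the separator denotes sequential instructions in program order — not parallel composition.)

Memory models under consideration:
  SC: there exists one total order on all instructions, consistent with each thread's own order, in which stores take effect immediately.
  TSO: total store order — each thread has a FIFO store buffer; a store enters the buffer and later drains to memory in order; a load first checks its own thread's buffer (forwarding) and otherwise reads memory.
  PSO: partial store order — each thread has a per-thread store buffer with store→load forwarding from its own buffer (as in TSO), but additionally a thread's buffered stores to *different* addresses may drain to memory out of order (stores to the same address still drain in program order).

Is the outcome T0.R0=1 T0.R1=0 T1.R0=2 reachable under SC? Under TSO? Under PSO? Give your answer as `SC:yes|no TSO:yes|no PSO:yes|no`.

outcome vector order: (T0.R0,T0.R1,T1.R0)
SC: 10 outcomes — {001 002 011 012 111 112 201 202 211 212}
TSO: 10 outcomes — {001 002 011 012 111 112 201 202 211 212}
PSO: 12 outcomes — {001 002 011 012 101 102 111 112 201 202 211 212}
target 102 ∈ {PSO}

SC:no TSO:no PSO:yes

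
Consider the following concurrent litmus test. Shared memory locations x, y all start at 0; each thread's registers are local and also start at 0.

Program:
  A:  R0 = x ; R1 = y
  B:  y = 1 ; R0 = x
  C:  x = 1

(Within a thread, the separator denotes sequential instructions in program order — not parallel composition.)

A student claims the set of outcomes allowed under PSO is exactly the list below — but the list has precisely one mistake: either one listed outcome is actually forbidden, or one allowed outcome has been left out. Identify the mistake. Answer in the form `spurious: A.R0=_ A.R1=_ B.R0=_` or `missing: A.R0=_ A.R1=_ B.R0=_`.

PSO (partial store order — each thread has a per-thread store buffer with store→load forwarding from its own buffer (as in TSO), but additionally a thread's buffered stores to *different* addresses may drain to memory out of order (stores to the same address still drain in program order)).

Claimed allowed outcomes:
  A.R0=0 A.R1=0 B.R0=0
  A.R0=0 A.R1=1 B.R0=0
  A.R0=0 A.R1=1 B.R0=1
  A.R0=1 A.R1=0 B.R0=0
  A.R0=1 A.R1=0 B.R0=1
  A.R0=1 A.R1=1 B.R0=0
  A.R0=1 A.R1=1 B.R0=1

outcome vector order: (A.R0,A.R1,B.R0)
PSO: 8 outcomes — {(0,0,0) (0,0,1) (0,1,0) (0,1,1) (1,0,0) (1,0,1) (1,1,0) (1,1,1)}
PSO∖claimed = {(0,0,1)}

missing: A.R0=0 A.R1=0 B.R0=1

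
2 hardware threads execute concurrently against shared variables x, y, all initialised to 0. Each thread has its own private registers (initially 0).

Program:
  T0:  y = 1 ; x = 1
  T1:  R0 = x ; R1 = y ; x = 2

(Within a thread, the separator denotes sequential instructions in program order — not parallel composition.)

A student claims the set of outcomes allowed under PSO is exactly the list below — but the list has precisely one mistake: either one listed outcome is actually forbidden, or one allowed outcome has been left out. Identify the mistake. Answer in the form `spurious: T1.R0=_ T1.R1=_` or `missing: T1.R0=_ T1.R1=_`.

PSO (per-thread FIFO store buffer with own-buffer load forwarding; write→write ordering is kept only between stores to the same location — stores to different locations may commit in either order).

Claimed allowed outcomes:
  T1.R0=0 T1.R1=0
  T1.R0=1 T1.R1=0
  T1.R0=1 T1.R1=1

outcome vector order: (T1.R0,T1.R1)
[PSO] allowed = {00; 01; 10; 11}
PSO∖claimed = {01}

missing: T1.R0=0 T1.R1=1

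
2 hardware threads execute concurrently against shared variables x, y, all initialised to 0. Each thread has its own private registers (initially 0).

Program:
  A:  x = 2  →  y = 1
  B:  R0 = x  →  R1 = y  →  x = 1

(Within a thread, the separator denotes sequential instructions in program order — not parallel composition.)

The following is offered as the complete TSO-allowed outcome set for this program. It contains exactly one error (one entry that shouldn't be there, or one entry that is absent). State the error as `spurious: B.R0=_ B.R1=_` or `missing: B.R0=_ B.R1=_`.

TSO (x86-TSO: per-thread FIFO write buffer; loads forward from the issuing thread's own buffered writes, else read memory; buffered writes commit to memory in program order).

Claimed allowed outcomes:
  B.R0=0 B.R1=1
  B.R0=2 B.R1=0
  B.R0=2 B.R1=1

outcome vector order: (B.R0,B.R1)
TSO: 4 outcomes — {(0,0) (0,1) (2,0) (2,1)}
TSO∖claimed = {(0,0)}

missing: B.R0=0 B.R1=0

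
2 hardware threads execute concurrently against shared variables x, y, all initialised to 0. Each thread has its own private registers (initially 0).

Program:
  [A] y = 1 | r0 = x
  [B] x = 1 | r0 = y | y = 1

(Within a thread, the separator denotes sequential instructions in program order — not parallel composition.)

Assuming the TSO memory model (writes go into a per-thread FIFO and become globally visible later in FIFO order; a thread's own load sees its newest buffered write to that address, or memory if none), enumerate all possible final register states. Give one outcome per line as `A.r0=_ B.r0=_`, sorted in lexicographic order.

outcome vector order: (A.r0,B.r0)
|TSO outcomes| = 4

A.r0=0 B.r0=0
A.r0=0 B.r0=1
A.r0=1 B.r0=0
A.r0=1 B.r0=1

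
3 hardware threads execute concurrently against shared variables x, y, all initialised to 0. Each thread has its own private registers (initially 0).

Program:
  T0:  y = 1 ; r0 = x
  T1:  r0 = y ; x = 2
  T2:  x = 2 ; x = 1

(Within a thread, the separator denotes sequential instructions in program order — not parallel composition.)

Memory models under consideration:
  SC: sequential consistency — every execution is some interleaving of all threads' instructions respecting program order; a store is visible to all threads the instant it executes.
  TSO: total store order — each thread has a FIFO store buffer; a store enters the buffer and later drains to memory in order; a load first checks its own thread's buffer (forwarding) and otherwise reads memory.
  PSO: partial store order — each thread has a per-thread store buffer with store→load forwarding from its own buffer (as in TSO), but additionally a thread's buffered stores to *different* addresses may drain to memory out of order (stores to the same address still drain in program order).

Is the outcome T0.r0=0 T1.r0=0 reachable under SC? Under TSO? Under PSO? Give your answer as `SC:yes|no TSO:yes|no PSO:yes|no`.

SC:yes TSO:yes PSO:yes

outcome vector order: (T0.r0,T1.r0)
under SC → 00 01 10 11 20 21
under TSO → 00 01 10 11 20 21
under PSO → 00 01 10 11 20 21
target 00 ∈ {SC,TSO,PSO}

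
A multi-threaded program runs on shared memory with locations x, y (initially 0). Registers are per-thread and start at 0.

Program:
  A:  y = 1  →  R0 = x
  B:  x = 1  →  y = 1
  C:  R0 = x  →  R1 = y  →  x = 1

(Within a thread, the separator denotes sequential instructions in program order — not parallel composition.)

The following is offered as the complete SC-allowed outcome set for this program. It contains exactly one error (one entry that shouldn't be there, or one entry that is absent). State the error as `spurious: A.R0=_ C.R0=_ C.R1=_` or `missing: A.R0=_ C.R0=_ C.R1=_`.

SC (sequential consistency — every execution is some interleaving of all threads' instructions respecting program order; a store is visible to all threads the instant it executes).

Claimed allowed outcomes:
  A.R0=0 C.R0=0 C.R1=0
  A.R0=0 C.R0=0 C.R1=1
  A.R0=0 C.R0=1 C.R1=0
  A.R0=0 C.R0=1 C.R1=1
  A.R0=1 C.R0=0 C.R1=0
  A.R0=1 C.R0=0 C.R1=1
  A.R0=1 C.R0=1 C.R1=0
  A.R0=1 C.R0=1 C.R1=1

spurious: A.R0=0 C.R0=1 C.R1=0

outcome vector order: (A.R0,C.R0,C.R1)
under SC → 000, 001, 011, 100, 101, 110, 111
claimed∖SC = {010}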